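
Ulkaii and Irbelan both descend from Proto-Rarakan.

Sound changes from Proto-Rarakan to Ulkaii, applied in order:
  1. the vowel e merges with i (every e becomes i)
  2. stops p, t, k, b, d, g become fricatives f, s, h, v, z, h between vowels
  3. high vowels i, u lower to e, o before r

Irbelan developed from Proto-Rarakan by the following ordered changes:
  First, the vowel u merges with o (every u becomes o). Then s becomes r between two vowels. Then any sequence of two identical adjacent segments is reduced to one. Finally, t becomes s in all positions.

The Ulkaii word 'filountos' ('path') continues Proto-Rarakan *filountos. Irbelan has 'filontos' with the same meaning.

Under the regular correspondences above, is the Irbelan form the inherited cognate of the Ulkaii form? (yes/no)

no

Derive the expected Irbelan reflex of *filountos:
Irbelan: start from *filountos.
  rule 1 (vowel merger): filountos → filoontos
  rule 2: no change — filoontos
  rule 3 (degemination): filoontos → filontos
  rule 4 (unconditioned shift): filontos → filonsos
  ⇒ Irbelan filonsos
The regular Irbelan reflex would be 'filonsos', but the attested form is 'filontos'. The correspondence is irregular, so they are not cognates (the Irbelan form has a different source).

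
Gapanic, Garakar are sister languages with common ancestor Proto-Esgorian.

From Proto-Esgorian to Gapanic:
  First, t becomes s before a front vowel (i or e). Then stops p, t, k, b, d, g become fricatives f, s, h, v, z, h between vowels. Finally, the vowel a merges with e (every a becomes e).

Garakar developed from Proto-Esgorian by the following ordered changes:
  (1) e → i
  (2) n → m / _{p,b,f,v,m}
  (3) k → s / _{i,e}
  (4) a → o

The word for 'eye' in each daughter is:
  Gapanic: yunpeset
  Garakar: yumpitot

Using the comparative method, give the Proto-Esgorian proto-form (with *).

Position 5: Gapanic has e, Garakar has i. Taking the neighbouring segments as reconstructed: Gapanic e could go back to *a or *e; Garakar i could go back to *e or *i — the one source consistent with every daughter is *e.
Position 7: Gapanic has e, Garakar has o. Taking the neighbouring segments as reconstructed: Gapanic e could go back to *a or *e; Garakar o could go back to *a or *o — the one source consistent with every daughter is *a.
Verify the candidate proto-form against each daughter:
Gapanic: *yunpetat
  yunpetat (rule 1 does not apply)
  yunpetat → yunpesat   [intervocalic lenition]
  yunpesat → yunpeset   [vowel merger]
  giving Gapanic yunpeset.
Garakar: *yunpetat > yunpitat > yumpitat > yumpitot  (by vowel merger, nasal place assimilation, vowel merger)
*yunpetat is the unique common source.

*yunpetat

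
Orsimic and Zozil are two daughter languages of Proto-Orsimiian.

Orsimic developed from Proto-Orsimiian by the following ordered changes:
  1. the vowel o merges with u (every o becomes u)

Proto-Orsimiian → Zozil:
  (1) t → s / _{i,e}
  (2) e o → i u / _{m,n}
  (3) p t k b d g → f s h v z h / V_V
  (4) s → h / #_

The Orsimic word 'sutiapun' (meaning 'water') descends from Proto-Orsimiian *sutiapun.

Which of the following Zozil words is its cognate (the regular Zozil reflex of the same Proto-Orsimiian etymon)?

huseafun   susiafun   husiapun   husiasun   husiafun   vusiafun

husiafun

Zozil: *sutiapun > susiapun > susiafun > husiafun  (by palatalisation, intervocalic lenition, debuccalisation)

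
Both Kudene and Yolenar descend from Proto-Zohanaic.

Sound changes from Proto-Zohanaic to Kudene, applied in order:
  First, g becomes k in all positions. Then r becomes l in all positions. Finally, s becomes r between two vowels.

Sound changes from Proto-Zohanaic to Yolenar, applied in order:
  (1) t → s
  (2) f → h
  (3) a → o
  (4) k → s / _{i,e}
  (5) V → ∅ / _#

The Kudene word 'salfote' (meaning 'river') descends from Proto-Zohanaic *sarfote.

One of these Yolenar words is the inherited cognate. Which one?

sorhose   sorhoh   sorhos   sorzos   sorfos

Yolenar: *sarfote
  sarfote → sarfose   [unconditioned shift]
  sarfose → sarhose   [unconditioned shift]
  sarhose → sorhose   [vowel merger]
  sorhose (rule 4 does not apply)
  sorhose → sorhos   [apocope]
  giving Yolenar sorhos.

sorhos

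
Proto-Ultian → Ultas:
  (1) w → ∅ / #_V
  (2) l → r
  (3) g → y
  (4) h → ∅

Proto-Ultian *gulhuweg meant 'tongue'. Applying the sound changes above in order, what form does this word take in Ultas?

yuruwey

Ultas: start from *gulhuweg.
  rule 1: no change — gulhuweg
  rule 2 (unconditioned shift): gulhuweg → gurhuweg
  rule 3 (unconditioned shift): gurhuweg → yurhuwey
  rule 4 (h-loss): yurhuwey → yuruwey
  ⇒ Ultas yuruwey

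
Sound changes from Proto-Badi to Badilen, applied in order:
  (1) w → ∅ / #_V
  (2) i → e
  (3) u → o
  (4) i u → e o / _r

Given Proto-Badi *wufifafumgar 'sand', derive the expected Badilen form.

Badilen: *wufifafumgar
  wufifafumgar → ufifafumgar   [glide loss]
  ufifafumgar → ufefafumgar   [vowel merger]
  ufefafumgar → ofefafomgar   [vowel merger]
  ofefafomgar (rule 4 does not apply)
  giving Badilen ofefafomgar.

ofefafomgar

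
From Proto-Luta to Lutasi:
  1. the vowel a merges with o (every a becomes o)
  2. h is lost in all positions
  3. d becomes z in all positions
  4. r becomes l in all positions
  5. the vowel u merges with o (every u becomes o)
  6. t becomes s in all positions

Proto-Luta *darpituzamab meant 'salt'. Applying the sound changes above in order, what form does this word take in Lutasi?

zolpisozomob

Lutasi: *darpituzamab > dorpituzomob > zorpituzomob > zolpituzomob > zolpitozomob > zolpisozomob  (by vowel merger, unconditioned shift, unconditioned shift, vowel merger, unconditioned shift)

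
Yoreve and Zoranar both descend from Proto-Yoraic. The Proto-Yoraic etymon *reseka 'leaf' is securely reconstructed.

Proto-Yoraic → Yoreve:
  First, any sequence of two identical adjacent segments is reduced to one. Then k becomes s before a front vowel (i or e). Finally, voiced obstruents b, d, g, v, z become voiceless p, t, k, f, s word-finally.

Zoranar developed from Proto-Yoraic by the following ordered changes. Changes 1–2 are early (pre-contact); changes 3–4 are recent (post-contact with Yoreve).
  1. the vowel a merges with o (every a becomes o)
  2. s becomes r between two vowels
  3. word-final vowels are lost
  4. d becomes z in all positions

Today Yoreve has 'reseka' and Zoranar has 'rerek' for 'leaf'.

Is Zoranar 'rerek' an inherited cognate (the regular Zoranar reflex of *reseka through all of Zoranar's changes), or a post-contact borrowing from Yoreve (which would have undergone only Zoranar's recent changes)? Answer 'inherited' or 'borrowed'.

If inherited, *reseka would pass through all of Zoranar's changes:
Zoranar: *reseka
  reseka → reseko   [vowel merger]
  reseko → rereko   [rhotacism]
  rereko → rerek   [apocope]
  rerek (rule 4 does not apply)
  giving Zoranar rerek.
If borrowed from Yoreve 'reseka' after the early changes, it would undergo only the recent ones:
  rule 3 (apocope): reseka → resek
  rule 4 (unconditioned shift): no change (resek)
  ⇒ as a loan: resek
Zoranar 'rerek' matches the inherited outcome exactly, so it is an inherited cognate, not a loan.

inherited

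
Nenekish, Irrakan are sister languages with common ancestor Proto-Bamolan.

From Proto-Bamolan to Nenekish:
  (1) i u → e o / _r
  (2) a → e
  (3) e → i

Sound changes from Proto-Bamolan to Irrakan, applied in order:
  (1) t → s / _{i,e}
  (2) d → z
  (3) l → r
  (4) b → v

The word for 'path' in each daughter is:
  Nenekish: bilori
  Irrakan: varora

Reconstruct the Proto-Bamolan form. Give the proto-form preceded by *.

*balora

Position 1: Nenekish has b, Irrakan has v. Nenekish preserves b here (none of its changes turn any other segment into b), so the proto-segment is *b.
Position 3: Nenekish has l, Irrakan has r. Nenekish preserves l here (none of its changes turn any other segment into l), so the proto-segment is *l.
Position 6: Nenekish has i, Irrakan has a. Irrakan preserves a here (none of its changes turn any other segment into a), so the proto-segment is *a.
Verify the candidate proto-form against each daughter:
Nenekish: start from *balora.
  rule 1: no change — balora
  rule 2 (vowel merger): balora → belore
  rule 3 (vowel merger): belore → bilori
  ⇒ Nenekish bilori
Irrakan: *balora > barora > varora  (by unconditioned shift, unconditioned shift)
*balora is the unique common source.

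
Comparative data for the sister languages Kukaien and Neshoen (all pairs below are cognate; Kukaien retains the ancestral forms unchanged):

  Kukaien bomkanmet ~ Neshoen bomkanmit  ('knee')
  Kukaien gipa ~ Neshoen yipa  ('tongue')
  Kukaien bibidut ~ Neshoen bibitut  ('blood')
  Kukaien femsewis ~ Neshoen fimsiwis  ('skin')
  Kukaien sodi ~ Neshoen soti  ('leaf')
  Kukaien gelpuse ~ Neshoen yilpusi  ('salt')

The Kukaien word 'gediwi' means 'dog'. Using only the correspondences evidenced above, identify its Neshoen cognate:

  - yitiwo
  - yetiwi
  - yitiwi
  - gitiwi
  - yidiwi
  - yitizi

yitiwi

gelpuse ~ yilpusi — Kukaien g corresponds to Neshoen y word-initially before a front vowel.
bomkanmet ~ bomkanmit, femsewis ~ fimsiwis — Kukaien e corresponds to Neshoen i after a consonant, before a consonant other than r, m, n, p, b, f, v.
sodi ~ soti — Kukaien d corresponds to Neshoen t between vowels (before a front vowel).
Applying these to Kukaien 'gediwi':
  gediwi → yediwi   (g→y word-initially before a front vowel)
  yediwi → yidiwi   (e→i after a consonant, before a consonant other than r, m, n, p, b, f, v)
  yidiwi → yitiwi   (d→t between vowels (before a front vowel))
So the Neshoen cognate is 'yitiwi'.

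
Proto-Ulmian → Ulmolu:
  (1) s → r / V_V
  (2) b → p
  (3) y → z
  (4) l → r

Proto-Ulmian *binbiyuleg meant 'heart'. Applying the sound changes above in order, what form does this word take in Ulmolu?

pinpizureg

Ulmolu: *binbiyuleg > pinpiyuleg > pinpizuleg > pinpizureg  (by unconditioned shift, unconditioned shift, unconditioned shift)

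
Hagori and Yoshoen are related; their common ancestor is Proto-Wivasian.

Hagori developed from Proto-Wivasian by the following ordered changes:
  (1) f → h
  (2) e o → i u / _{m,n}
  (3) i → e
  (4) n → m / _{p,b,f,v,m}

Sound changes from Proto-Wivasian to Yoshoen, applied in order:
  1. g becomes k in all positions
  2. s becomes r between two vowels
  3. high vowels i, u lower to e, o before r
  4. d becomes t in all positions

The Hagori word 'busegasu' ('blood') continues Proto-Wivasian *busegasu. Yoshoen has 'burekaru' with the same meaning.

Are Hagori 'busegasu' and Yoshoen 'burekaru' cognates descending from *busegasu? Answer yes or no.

no

Derive the expected Yoshoen reflex of *busegasu:
Yoshoen: start from *busegasu.
  rule 1 (unconditioned shift): busegasu → busekasu
  rule 2 (rhotacism): busekasu → burekaru
  rule 3 (pre-rhotic lowering): burekaru → borekaru
  rule 4: no change — borekaru
  ⇒ Yoshoen borekaru
The regular Yoshoen reflex would be 'borekaru', but the attested form is 'burekaru'. The correspondence is irregular, so they are not cognates (the Yoshoen form has a different source).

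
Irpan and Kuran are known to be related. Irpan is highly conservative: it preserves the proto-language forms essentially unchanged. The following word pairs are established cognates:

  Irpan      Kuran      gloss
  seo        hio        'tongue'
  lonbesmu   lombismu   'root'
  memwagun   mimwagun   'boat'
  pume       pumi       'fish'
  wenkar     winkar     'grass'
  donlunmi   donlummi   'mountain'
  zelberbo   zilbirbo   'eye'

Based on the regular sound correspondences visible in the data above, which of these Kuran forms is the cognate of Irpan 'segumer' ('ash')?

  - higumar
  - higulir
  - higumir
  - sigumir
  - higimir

higumir

seo ~ hio — Irpan s corresponds to Kuran h word-initially before a front vowel.
lonbesmu ~ lombismu, zelberbo ~ zilbirbo — Irpan e corresponds to Kuran i after a consonant, before a consonant other than r, m, n, p, b, f, v.
zelberbo ~ zilbirbo — Irpan e corresponds to Kuran i after a consonant, before r.
Applying these to Irpan 'segumer':
  segumer → hegumer   (s→h word-initially before a front vowel)
  hegumer → higumer   (e→i after a consonant, before a consonant other than r, m, n, p, b, f, v)
  higumer → higumir   (e→i after a consonant, before r)
So the Kuran cognate is 'higumir'.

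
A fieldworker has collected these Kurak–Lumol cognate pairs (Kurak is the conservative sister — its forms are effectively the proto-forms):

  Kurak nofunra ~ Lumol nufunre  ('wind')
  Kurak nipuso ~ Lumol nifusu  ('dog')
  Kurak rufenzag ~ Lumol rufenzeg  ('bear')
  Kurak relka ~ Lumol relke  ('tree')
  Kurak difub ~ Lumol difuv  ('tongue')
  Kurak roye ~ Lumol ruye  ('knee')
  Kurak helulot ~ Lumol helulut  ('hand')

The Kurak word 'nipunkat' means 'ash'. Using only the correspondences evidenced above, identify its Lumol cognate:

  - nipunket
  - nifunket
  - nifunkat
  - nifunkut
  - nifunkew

nipuso ~ nifusu — Kurak p corresponds to Lumol f between vowels (before a back vowel).
rufenzag ~ rufenzeg — Kurak a corresponds to Lumol e after a consonant, before a consonant other than r, m, n, p, b, f, v.
Applying these to Kurak 'nipunkat':
  nipunkat → nifunkat   (p→f between vowels (before a back vowel))
  nifunkat → nifunket   (a→e after a consonant, before a consonant other than r, m, n, p, b, f, v)
So the Lumol cognate is 'nifunket'.

nifunket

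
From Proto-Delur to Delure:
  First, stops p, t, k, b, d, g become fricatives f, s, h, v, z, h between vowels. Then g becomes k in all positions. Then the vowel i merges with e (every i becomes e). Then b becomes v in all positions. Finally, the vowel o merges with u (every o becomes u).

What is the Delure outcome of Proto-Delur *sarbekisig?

sarvehesek

Delure: *sarbekisig
  sarbekisig → sarbehisig   [intervocalic lenition]
  sarbehisig → sarbehisik   [unconditioned shift]
  sarbehisik → sarbehesek   [vowel merger]
  sarbehesek → sarvehesek   [unconditioned shift]
  sarvehesek (rule 5 does not apply)
  giving Delure sarvehesek.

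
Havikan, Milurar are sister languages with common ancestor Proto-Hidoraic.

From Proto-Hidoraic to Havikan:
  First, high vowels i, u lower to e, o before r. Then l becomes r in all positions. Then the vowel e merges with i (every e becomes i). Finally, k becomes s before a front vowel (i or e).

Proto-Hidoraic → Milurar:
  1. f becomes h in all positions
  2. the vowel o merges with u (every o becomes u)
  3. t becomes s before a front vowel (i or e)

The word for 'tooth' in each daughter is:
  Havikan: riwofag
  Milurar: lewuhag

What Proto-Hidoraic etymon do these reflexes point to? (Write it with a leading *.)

*lewofag

Position 4: Havikan has o, Milurar has u. Taking the neighbouring segments as reconstructed: Havikan o can only go back to *o; Milurar u could go back to *o or *u — the one source consistent with every daughter is *o.
Position 2: Havikan has i, Milurar has e. Milurar preserves e here (none of its changes turn any other segment into e), so the proto-segment is *e.
Position 5: Havikan has f, Milurar has h. Havikan preserves f here (none of its changes turn any other segment into f), so the proto-segment is *f.
This points to *lewofag. Verify forward in each daughter:
Havikan: *lewofag
  lewofag (rule 1 does not apply)
  lewofag → rewofag   [unconditioned shift]
  rewofag → riwofag   [vowel merger]
  riwofag (rule 4 does not apply)
  giving Havikan riwofag.
Milurar: *lewofag > lewohag > lewuhag  (by unconditioned shift, vowel merger)
No other proto-form is consistent with every reflex, so the reconstruction is *lewofag.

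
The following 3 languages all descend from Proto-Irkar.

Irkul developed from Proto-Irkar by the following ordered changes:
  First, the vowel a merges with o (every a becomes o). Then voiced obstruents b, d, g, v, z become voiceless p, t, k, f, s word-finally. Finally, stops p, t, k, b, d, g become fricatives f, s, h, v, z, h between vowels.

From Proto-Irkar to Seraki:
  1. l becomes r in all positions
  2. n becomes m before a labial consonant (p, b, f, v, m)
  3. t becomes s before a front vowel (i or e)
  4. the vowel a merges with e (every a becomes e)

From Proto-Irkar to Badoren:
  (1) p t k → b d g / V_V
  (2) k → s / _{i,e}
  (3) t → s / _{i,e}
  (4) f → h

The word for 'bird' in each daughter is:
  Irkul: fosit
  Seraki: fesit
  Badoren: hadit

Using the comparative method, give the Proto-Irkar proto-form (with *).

Position 1: Irkul has f, Seraki has f, Badoren has h. Seraki preserves f here (none of its changes turn any other segment into f), so the proto-segment is *f.
Position 2: Irkul has o, Seraki has e, Badoren has a. Badoren preserves a here (none of its changes turn any other segment into a), so the proto-segment is *a.
This points to *fatit. Verify forward in each daughter:
Irkul: *fatit > fotit > fosit  (by vowel merger, intervocalic lenition)
Seraki: *fatit > fasit > fesit  (by palatalisation, vowel merger)
Badoren: *fatit > fadit > hadit  (by intervocalic voicing, unconditioned shift)
No other proto-form is consistent with every reflex, so the reconstruction is *fatit.

*fatit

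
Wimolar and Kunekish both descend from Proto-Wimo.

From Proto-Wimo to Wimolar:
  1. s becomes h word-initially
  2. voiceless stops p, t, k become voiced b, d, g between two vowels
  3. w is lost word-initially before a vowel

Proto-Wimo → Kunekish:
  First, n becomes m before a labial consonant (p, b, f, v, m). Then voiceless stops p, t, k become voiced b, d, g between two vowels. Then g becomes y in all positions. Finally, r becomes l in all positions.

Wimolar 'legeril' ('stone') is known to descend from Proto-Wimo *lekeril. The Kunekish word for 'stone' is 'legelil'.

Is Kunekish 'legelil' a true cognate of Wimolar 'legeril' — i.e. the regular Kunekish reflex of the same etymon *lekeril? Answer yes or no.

no

Derive the expected Kunekish reflex of *lekeril:
Kunekish: *lekeril > legeril > leyeril > leyelil  (by intervocalic voicing, unconditioned shift, unconditioned shift)
The regular Kunekish reflex would be 'leyelil', but the attested form is 'legelil'. The correspondence is irregular, so they are not cognates (the Kunekish form has a different source).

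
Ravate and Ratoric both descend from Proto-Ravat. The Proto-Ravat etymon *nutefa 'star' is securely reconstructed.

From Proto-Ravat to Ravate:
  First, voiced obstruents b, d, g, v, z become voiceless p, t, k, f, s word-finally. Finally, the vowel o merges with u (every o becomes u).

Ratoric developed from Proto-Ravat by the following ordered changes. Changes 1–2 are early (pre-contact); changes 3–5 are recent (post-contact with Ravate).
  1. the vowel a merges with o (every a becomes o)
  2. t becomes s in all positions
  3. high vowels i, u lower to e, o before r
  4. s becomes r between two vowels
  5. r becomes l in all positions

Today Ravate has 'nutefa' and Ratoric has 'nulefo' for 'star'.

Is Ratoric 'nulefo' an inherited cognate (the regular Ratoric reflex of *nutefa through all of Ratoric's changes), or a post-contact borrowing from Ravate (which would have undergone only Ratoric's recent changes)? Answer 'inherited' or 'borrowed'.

inherited

If inherited, *nutefa would pass through all of Ratoric's changes:
Ratoric: *nutefa
  nutefa → nutefo   [vowel merger]
  nutefo → nusefo   [unconditioned shift]
  nusefo (rule 3 does not apply)
  nusefo → nurefo   [rhotacism]
  nurefo → nulefo   [unconditioned shift]
  giving Ratoric nulefo.
If borrowed from Ravate 'nutefa' after the early changes, it would undergo only the recent ones:
  rule 3 (pre-rhotic lowering): no change (nutefa)
  rule 4 (rhotacism): no change (nutefa)
  rule 5 (unconditioned shift): no change (nutefa)
  ⇒ as a loan: nutefa
Ratoric 'nulefo' matches the inherited outcome exactly, so it is an inherited cognate, not a loan.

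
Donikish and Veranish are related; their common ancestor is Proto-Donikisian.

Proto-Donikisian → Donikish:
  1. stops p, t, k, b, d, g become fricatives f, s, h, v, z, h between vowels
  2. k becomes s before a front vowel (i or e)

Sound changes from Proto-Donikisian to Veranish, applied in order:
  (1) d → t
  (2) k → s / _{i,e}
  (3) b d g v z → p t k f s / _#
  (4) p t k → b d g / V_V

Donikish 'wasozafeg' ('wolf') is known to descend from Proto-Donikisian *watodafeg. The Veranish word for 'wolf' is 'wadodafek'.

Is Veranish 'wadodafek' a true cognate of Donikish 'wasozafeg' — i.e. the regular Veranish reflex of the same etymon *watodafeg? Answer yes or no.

Derive the expected Veranish reflex of *watodafeg:
Veranish: start from *watodafeg.
  rule 1 (unconditioned shift): watodafeg → watotafeg
  rule 2: no change — watotafeg
  rule 3 (final devoicing): watotafeg → watotafek
  rule 4 (intervocalic voicing): watotafek → wadodafek
  ⇒ Veranish wadodafek
Veranish 'wadodafek' matches the regular reflex exactly, so the pair is cognate.

yes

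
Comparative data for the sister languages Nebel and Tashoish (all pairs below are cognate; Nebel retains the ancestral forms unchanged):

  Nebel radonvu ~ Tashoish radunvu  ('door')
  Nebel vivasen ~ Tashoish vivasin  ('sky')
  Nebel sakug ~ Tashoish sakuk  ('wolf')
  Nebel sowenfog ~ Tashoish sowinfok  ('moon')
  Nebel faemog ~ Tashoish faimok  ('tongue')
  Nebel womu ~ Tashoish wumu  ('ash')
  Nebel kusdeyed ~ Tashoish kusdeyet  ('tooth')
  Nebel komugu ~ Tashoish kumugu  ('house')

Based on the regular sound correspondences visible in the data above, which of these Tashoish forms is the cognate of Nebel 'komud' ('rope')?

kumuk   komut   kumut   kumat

kumut

womu ~ wumu, komugu ~ kumugu — Nebel o corresponds to Tashoish u after a consonant, before a nasal.
kusdeyed ~ kusdeyet — Nebel d corresponds to Tashoish t word-finally.
Applying these to Nebel 'komud':
  komud → kumud   (o→u after a consonant, before a nasal)
  kumud → kumut   (d→t word-finally)
So the Tashoish cognate is 'kumut'.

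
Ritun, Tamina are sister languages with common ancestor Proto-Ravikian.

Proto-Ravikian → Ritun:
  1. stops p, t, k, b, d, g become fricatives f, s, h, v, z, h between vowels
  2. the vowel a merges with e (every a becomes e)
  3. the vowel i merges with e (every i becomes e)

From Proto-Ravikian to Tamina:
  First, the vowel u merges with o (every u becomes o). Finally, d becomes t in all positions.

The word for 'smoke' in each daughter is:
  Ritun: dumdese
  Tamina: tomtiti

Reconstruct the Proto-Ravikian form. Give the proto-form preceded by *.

*dumditi

Position 6: Ritun has s, Tamina has t. Taking the neighbouring segments as reconstructed: Ritun s could go back to *t or *s; Tamina t could go back to *t or *d — the one source consistent with every daughter is *t.
Position 5: Ritun has e, Tamina has i. Tamina preserves i here (none of its changes turn any other segment into i), so the proto-segment is *i.
Position 4: Ritun has d, Tamina has t. Ritun preserves d here (none of its changes turn any other segment into d), so the proto-segment is *d.
Verify the candidate proto-form against each daughter:
Ritun: *dumditi
  dumditi → dumdisi   [intervocalic lenition]
  dumdisi (rule 2 does not apply)
  dumdisi → dumdese   [vowel merger]
  giving Ritun dumdese.
Tamina: *dumditi
  dumditi → domditi   [vowel merger]
  domditi → tomtiti   [unconditioned shift]
  giving Tamina tomtiti.
Only *dumditi yields all of Ritun dumdese, Tamina tomtiti.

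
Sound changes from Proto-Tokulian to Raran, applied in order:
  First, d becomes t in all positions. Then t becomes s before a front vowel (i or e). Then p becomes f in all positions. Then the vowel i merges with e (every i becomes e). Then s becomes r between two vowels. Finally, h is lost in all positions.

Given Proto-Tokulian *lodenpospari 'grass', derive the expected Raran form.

Raran: *lodenpospari
  lodenpospari → lotenpospari   [unconditioned shift]
  lotenpospari → losenpospari   [palatalisation]
  losenpospari → losenfosfari   [unconditioned shift]
  losenfosfari → losenfosfare   [vowel merger]
  losenfosfare → lorenfosfare   [rhotacism]
  lorenfosfare (rule 6 does not apply)
  giving Raran lorenfosfare.

lorenfosfare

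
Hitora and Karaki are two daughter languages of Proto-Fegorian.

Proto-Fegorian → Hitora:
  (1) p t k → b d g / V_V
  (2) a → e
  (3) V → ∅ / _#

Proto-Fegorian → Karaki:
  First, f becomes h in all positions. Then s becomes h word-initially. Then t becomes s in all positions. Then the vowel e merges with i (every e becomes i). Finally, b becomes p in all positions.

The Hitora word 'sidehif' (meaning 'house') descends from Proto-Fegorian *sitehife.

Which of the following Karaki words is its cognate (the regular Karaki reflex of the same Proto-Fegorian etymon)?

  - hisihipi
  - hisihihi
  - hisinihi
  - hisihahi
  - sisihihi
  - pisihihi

Karaki: *sitehife > sitehihe > hitehihe > hisehihe > hisihihi  (by unconditioned shift, debuccalisation, unconditioned shift, vowel merger)
The other candidates each miss or misapply at least one Karaki change.

hisihihi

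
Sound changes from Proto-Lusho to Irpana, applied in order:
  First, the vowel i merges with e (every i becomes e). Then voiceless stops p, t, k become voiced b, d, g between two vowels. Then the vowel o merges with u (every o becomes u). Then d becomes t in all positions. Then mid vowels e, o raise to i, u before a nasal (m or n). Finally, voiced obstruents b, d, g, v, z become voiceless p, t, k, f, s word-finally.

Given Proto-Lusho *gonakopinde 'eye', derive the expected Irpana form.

gunagubinte

Irpana: *gonakopinde > gonakopende > gonagobende > gunagubende > gunagubente > gunagubinte  (by vowel merger, intervocalic voicing, vowel merger, unconditioned shift, pre-nasal raising)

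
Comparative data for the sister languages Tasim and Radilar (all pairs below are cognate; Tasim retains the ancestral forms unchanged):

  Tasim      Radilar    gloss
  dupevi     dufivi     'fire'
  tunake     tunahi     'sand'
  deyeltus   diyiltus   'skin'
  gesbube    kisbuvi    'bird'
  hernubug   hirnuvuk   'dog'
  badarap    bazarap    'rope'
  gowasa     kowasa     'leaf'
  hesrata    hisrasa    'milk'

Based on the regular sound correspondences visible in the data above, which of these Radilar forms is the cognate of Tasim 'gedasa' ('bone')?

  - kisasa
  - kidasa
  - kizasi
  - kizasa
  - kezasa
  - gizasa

kizasa

gesbube ~ kisbuvi — Tasim g corresponds to Radilar k word-initially before a front vowel.
deyeltus ~ diyiltus, gesbube ~ kisbuvi — Tasim e corresponds to Radilar i after a consonant, before a consonant other than r, m, n, p, b, f, v.
badarap ~ bazarap — Tasim d corresponds to Radilar z between vowels (before a back vowel).
Applying these to Tasim 'gedasa':
  gedasa → kedasa   (g→k word-initially before a front vowel)
  kedasa → kidasa   (e→i after a consonant, before a consonant other than r, m, n, p, b, f, v)
  kidasa → kizasa   (d→z between vowels (before a back vowel))
So the Radilar cognate is 'kizasa'.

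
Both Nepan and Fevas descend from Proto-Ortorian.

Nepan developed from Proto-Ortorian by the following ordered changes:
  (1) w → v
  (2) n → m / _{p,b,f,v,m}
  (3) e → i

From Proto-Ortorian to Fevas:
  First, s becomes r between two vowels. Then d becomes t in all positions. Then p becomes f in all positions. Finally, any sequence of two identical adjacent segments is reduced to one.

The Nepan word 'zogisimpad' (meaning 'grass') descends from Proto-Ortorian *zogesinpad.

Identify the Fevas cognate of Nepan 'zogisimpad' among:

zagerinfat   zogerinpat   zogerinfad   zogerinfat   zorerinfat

zogerinfat

Fevas: *zogesinpad
  zogesinpad → zogerinpad   [rhotacism]
  zogerinpad → zogerinpat   [unconditioned shift]
  zogerinpat → zogerinfat   [unconditioned shift]
  zogerinfat (rule 4 does not apply)
  giving Fevas zogerinfat.
Only 'zogerinfat' matches the regular Fevas development of *zogesinpad.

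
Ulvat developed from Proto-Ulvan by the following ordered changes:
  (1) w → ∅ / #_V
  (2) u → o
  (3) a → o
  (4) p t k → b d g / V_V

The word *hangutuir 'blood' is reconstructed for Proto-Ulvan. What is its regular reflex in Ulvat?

hongodoir

Ulvat: start from *hangutuir.
  rule 1: no change — hangutuir
  rule 2 (vowel merger): hangutuir → hangotoir
  rule 3 (vowel merger): hangotoir → hongotoir
  rule 4 (intervocalic voicing): hongotoir → hongodoir
  ⇒ Ulvat hongodoir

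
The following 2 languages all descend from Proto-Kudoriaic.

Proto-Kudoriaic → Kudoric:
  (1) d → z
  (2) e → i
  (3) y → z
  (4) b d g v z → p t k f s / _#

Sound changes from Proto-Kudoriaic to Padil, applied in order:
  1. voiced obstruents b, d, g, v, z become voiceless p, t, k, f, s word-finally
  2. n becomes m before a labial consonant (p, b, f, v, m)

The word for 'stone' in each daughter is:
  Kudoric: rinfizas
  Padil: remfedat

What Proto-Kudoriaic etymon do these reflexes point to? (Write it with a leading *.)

*renfedad

Position 2: Kudoric has i, Padil has e. Padil preserves e here (none of its changes turn any other segment into e), so the proto-segment is *e.
Position 3: Kudoric has n, Padil has m. Kudoric preserves n here (none of its changes turn any other segment into n), so the proto-segment is *n.
Position 6: Kudoric has z, Padil has d. Padil preserves d here (none of its changes turn any other segment into d), so the proto-segment is *d.
Verify the candidate proto-form against each daughter:
Kudoric: *renfedad > renfezaz > rinfizaz > rinfizas  (by unconditioned shift, vowel merger, final devoicing)
Padil: start from *renfedad.
  rule 1 (final devoicing): renfedad → renfedat
  rule 2 (nasal place assimilation): renfedat → remfedat
  ⇒ Padil remfedat
No other proto-form is consistent with every reflex, so the reconstruction is *renfedad.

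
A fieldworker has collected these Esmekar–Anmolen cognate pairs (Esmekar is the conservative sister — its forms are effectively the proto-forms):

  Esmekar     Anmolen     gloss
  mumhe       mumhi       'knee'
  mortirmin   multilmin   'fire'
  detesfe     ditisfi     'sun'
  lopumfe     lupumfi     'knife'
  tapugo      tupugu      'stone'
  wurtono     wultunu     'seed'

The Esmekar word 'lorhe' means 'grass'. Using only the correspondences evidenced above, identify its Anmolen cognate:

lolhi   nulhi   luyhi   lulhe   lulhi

mortirmin ~ multilmin — Esmekar o corresponds to Anmolen u after a consonant, before r.
mortirmin ~ multilmin, wurtono ~ wultunu — Esmekar r corresponds to Anmolen l after a vowel, before a consonant other than r, m, n, p, b, f, v.
mumhe ~ mumhi, detesfe ~ ditisfi — Esmekar e corresponds to Anmolen i word-finally.
Applying these to Esmekar 'lorhe':
  lorhe → lurhe   (o→u after a consonant, before r)
  lurhe → lulhe   (r→l after a vowel, before a consonant other than r, m, n, p, b, f, v)
  lulhe → lulhi   (e→i word-finally)
So the Anmolen cognate is 'lulhi'.

lulhi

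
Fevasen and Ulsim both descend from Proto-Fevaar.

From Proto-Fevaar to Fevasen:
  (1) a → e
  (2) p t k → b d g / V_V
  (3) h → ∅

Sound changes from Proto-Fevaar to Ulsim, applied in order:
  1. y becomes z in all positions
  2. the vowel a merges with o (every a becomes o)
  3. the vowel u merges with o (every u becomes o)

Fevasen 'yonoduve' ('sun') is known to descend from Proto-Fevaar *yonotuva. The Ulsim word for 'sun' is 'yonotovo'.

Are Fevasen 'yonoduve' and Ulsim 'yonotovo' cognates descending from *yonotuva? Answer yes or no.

Derive the expected Ulsim reflex of *yonotuva:
Ulsim: start from *yonotuva.
  rule 1 (unconditioned shift): yonotuva → zonotuva
  rule 2 (vowel merger): zonotuva → zonotuvo
  rule 3 (vowel merger): zonotuvo → zonotovo
  ⇒ Ulsim zonotovo
The regular Ulsim reflex would be 'zonotovo', but the attested form is 'yonotovo'. The correspondence is irregular, so they are not cognates (the Ulsim form has a different source).

no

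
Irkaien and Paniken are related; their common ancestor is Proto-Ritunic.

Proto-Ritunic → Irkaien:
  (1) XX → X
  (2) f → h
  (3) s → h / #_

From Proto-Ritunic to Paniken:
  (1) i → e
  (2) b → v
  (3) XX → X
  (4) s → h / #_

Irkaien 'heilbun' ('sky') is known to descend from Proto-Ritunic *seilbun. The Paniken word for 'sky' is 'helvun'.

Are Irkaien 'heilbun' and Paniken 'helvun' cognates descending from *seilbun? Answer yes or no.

Derive the expected Paniken reflex of *seilbun:
Paniken: *seilbun
  seilbun → seelbun   [vowel merger]
  seelbun → seelvun   [unconditioned shift]
  seelvun → selvun   [degemination]
  selvun → helvun   [debuccalisation]
  giving Paniken helvun.
Paniken 'helvun' matches the regular reflex exactly, so the pair is cognate.

yes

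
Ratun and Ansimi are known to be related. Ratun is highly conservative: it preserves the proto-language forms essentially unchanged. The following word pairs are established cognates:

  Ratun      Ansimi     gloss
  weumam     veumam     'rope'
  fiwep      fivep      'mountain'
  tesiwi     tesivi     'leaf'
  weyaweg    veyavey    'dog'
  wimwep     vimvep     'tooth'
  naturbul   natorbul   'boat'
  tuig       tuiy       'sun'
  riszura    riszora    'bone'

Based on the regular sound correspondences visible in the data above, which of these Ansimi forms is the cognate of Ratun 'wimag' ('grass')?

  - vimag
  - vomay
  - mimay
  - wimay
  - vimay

vimay

wimwep ~ vimvep — Ratun w corresponds to Ansimi v word-initially before a front vowel.
weyaweg ~ veyavey, tuig ~ tuiy — Ratun g corresponds to Ansimi y word-finally.
Applying these to Ratun 'wimag':
  wimag → vimag   (w→v word-initially before a front vowel)
  vimag → vimay   (g→y word-finally)
So the Ansimi cognate is 'vimay'.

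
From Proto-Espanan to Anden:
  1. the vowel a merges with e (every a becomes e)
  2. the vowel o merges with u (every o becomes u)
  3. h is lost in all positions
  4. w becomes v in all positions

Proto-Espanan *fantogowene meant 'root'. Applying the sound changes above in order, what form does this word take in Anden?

fentuguvene

Anden: start from *fantogowene.
  rule 1 (vowel merger): fantogowene → fentogowene
  rule 2 (vowel merger): fentogowene → fentuguwene
  rule 3: no change — fentuguwene
  rule 4 (unconditioned shift): fentuguwene → fentuguvene
  ⇒ Anden fentuguvene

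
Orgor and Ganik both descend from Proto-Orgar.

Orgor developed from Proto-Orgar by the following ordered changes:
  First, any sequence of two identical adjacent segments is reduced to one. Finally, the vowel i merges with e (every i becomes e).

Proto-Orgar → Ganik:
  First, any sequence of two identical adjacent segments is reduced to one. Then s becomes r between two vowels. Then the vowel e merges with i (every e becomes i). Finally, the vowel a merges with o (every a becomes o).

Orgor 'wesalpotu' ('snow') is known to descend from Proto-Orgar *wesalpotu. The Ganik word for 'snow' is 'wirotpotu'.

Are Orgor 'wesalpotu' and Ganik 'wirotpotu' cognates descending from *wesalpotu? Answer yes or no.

no

Derive the expected Ganik reflex of *wesalpotu:
Ganik: start from *wesalpotu.
  rule 1: no change — wesalpotu
  rule 2 (rhotacism): wesalpotu → weralpotu
  rule 3 (vowel merger): weralpotu → wiralpotu
  rule 4 (vowel merger): wiralpotu → wirolpotu
  ⇒ Ganik wirolpotu
The regular Ganik reflex would be 'wirolpotu', but the attested form is 'wirotpotu'. The correspondence is irregular, so they are not cognates (the Ganik form has a different source).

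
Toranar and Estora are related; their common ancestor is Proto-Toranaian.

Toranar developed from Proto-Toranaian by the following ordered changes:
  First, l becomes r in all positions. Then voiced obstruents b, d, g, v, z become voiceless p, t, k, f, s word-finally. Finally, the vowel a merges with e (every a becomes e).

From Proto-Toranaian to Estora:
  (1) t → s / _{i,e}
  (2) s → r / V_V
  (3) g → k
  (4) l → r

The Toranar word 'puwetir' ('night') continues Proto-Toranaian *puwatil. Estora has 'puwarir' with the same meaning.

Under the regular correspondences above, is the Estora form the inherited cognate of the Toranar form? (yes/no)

yes

Derive the expected Estora reflex of *puwatil:
Estora: *puwatil
  puwatil → puwasil   [palatalisation]
  puwasil → puwaril   [rhotacism]
  puwaril (rule 3 does not apply)
  puwaril → puwarir   [unconditioned shift]
  giving Estora puwarir.
Estora 'puwarir' matches the regular reflex exactly, so the pair is cognate.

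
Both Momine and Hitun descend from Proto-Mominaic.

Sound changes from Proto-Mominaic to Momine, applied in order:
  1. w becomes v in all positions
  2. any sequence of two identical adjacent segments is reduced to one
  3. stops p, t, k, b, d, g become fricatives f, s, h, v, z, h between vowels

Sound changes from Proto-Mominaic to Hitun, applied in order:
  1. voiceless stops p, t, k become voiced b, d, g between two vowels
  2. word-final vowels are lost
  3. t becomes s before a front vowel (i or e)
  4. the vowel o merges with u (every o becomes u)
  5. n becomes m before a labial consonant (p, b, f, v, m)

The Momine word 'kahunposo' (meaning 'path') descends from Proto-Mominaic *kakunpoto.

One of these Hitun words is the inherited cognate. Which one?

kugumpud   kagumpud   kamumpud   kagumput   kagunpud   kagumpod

kagumpud

Hitun: start from *kakunpoto.
  rule 1 (intervocalic voicing): kakunpoto → kagunpodo
  rule 2 (apocope): kagunpodo → kagunpod
  rule 3: no change — kagunpod
  rule 4 (vowel merger): kagunpod → kagunpud
  rule 5 (nasal place assimilation): kagunpud → kagumpud
  ⇒ Hitun kagumpud
The other candidates each miss or misapply at least one Hitun change.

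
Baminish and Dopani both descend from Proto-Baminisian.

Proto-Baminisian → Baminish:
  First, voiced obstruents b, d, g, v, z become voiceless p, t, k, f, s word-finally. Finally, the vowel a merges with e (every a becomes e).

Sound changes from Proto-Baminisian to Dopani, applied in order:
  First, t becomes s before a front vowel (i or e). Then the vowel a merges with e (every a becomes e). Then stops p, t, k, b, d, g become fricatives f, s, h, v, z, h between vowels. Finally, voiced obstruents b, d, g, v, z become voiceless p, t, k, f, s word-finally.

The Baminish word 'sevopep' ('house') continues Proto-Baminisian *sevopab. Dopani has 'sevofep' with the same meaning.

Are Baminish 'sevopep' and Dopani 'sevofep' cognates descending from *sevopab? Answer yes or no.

Derive the expected Dopani reflex of *sevopab:
Dopani: start from *sevopab.
  rule 1: no change — sevopab
  rule 2 (vowel merger): sevopab → sevopeb
  rule 3 (intervocalic lenition): sevopeb → sevofeb
  rule 4 (final devoicing): sevofeb → sevofep
  ⇒ Dopani sevofep
Dopani 'sevofep' matches the regular reflex exactly, so the pair is cognate.

yes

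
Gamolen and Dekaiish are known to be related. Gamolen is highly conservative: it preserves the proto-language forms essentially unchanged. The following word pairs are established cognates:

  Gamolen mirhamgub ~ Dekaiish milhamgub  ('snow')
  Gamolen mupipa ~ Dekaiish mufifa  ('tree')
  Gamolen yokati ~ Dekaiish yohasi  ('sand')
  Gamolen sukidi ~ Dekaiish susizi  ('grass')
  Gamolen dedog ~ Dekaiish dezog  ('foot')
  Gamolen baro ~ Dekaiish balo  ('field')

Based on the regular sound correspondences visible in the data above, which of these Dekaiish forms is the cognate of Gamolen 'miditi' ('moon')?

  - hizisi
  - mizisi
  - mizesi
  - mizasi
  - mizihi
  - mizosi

sukidi ~ susizi — Gamolen d corresponds to Dekaiish z between vowels (before a front vowel).
yokati ~ yohasi — Gamolen t corresponds to Dekaiish s between vowels (before a front vowel).
Applying these to Gamolen 'miditi':
  miditi → miziti   (d→z between vowels (before a front vowel))
  miziti → mizisi   (t→s between vowels (before a front vowel))
So the Dekaiish cognate is 'mizisi'.

mizisi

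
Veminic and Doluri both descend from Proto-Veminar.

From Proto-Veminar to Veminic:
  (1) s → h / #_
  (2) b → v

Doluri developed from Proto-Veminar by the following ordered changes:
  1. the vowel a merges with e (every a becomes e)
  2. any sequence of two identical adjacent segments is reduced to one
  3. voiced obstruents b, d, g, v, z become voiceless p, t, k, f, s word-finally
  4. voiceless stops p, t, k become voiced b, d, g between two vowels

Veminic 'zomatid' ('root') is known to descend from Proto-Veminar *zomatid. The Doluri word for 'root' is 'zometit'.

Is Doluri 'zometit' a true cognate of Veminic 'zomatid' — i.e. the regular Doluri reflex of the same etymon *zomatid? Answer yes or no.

Derive the expected Doluri reflex of *zomatid:
Doluri: *zomatid
  zomatid → zometid   [vowel merger]
  zometid (rule 2 does not apply)
  zometid → zometit   [final devoicing]
  zometit → zomedit   [intervocalic voicing]
  giving Doluri zomedit.
The regular Doluri reflex would be 'zomedit', but the attested form is 'zometit'. The correspondence is irregular, so they are not cognates (the Doluri form has a different source).

no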